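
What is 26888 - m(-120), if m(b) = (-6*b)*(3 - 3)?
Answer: 26888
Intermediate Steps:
m(b) = 0 (m(b) = -6*b*0 = 0)
26888 - m(-120) = 26888 - 1*0 = 26888 + 0 = 26888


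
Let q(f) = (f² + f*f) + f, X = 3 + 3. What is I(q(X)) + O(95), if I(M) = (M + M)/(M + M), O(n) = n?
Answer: 96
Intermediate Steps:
X = 6
q(f) = f + 2*f² (q(f) = (f² + f²) + f = 2*f² + f = f + 2*f²)
I(M) = 1 (I(M) = (2*M)/((2*M)) = (2*M)*(1/(2*M)) = 1)
I(q(X)) + O(95) = 1 + 95 = 96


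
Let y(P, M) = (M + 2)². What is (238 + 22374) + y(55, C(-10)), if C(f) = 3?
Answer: 22637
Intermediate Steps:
y(P, M) = (2 + M)²
(238 + 22374) + y(55, C(-10)) = (238 + 22374) + (2 + 3)² = 22612 + 5² = 22612 + 25 = 22637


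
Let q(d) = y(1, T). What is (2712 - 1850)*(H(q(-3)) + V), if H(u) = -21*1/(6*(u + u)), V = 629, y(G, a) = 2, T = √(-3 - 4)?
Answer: 2165775/4 ≈ 5.4144e+5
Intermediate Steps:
T = I*√7 (T = √(-7) = I*√7 ≈ 2.6458*I)
q(d) = 2
H(u) = -7/(4*u) (H(u) = -21*1/(12*u) = -7/(4*u))
(2712 - 1850)*(H(q(-3)) + V) = (2712 - 1850)*(-7/4/2 + 629) = 862*(-7/4*½ + 629) = 862*(-7/8 + 629) = 862*(5025/8) = 2165775/4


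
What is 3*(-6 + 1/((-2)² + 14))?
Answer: -107/6 ≈ -17.833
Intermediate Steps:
3*(-6 + 1/((-2)² + 14)) = 3*(-6 + 1/(4 + 14)) = 3*(-6 + 1/18) = 3*(-107/18) = -107/6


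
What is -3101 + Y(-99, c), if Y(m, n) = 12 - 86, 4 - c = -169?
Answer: -3175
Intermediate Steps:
c = 173 (c = 4 - 1*(-169) = 4 + 169 = 173)
Y(m, n) = -74
-3101 + Y(-99, c) = -3101 - 74 = -3175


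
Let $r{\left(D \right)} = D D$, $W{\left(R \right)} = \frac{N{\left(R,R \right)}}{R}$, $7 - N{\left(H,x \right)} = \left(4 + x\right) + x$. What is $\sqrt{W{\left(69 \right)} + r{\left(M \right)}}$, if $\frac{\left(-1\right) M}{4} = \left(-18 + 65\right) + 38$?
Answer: $\frac{\sqrt{61151365}}{23} \approx 340.0$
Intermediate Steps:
$M = -340$ ($M = - 4 \left(\left(-18 + 65\right) + 38\right) = - 4 \left(47 + 38\right) = \left(-4\right) 85 = -340$)
$N{\left(H,x \right)} = 3 - 2 x$ ($N{\left(H,x \right)} = 7 - \left(\left(4 + x\right) + x\right) = 7 - \left(4 + 2 x\right) = 3 - 2 x$)
$W{\left(R \right)} = \frac{3 - 2 R}{R}$
$r{\left(D \right)} = D^{2}$
$\sqrt{W{\left(69 \right)} + r{\left(M \right)}} = \sqrt{\left(-2 + \frac{3}{69}\right) + \left(-340\right)^{2}} = \sqrt{\left(-2 + 3 \cdot \frac{1}{69}\right) + 115600} = \sqrt{\left(-2 + \frac{1}{23}\right) + 115600} = \sqrt{- \frac{45}{23} + 115600} = \sqrt{\frac{2658755}{23}} = \frac{\sqrt{61151365}}{23}$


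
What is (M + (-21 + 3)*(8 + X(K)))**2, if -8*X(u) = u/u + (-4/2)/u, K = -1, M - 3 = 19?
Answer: 212521/16 ≈ 13283.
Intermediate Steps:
M = 22 (M = 3 + 19 = 22)
X(u) = -1/8 + 1/(4*u) (X(u) = -(u/u + (-4/2)/u)/8 = -(1 + (-4*1/2)/u)/8 = -(1 - 2/u)/8 = -1/8 + 1/(4*u))
(M + (-21 + 3)*(8 + X(K)))**2 = (22 + (-21 + 3)*(8 + (1/8)*(2 - 1*(-1))/(-1)))**2 = (22 - 18*(8 + (1/8)*(-1)*(2 + 1)))**2 = (22 - 18*(8 + (1/8)*(-1)*3))**2 = (22 - 18*(8 - 3/8))**2 = (22 - 18*61/8)**2 = (22 - 549/4)**2 = (-461/4)**2 = 212521/16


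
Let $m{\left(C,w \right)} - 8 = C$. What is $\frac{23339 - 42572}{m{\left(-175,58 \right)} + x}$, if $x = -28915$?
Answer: $\frac{6411}{9694} \approx 0.66134$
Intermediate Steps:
$m{\left(C,w \right)} = 8 + C$
$\frac{23339 - 42572}{m{\left(-175,58 \right)} + x} = \frac{23339 - 42572}{\left(8 - 175\right) - 28915} = - \frac{19233}{-167 - 28915} = - \frac{19233}{-29082} = \left(-19233\right) \left(- \frac{1}{29082}\right) = \frac{6411}{9694}$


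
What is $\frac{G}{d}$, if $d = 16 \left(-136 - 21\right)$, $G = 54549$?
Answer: $- \frac{54549}{2512} \approx -21.715$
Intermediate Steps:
$d = -2512$ ($d = 16 \left(-157\right) = -2512$)
$\frac{G}{d} = \frac{54549}{-2512} = 54549 \left(- \frac{1}{2512}\right) = - \frac{54549}{2512}$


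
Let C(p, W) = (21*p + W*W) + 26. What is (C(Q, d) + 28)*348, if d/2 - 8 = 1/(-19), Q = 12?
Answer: 70181160/361 ≈ 1.9441e+5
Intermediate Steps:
d = 302/19 (d = 16 + 2/(-19) = 16 + 2*(-1/19) = 16 - 2/19 = 302/19 ≈ 15.895)
C(p, W) = 26 + W² + 21*p (C(p, W) = (21*p + W²) + 26 = (W² + 21*p) + 26 = 26 + W² + 21*p)
(C(Q, d) + 28)*348 = ((26 + (302/19)² + 21*12) + 28)*348 = ((26 + 91204/361 + 252) + 28)*348 = (191562/361 + 28)*348 = (201670/361)*348 = 70181160/361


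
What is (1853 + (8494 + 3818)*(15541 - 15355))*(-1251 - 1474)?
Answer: -6245386625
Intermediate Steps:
(1853 + (8494 + 3818)*(15541 - 15355))*(-1251 - 1474) = (1853 + 12312*186)*(-2725) = (1853 + 2290032)*(-2725) = 2291885*(-2725) = -6245386625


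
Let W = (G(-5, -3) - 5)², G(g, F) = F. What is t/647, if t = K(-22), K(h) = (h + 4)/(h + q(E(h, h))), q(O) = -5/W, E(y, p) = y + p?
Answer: 128/101579 ≈ 0.0012601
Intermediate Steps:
E(y, p) = p + y
W = 64 (W = (-3 - 5)² = (-8)² = 64)
q(O) = -5/64
K(h) = (4 + h)/(-5/64 + h) (K(h) = (h + 4)/(h - 5/64) = (4 + h)/(-5/64 + h))
t = 128/157 (t = 64*(4 - 22)/(-5 + 64*(-22)) = 64*(-18)/(-5 - 1408) = 64*(-18)/(-1413) = 64*(-1/1413)*(-18) = 128/157 ≈ 0.81529)
t/647 = (128/157)/647 = (128/157)*(1/647) = 128/101579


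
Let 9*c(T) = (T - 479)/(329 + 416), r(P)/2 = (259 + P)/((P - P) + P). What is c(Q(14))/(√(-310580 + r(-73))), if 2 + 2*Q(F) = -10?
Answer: 97*I*√413776994/15202053396 ≈ 0.00012979*I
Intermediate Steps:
Q(F) = -6 (Q(F) = -1 + (½)*(-10) = -1 - 5 = -6)
r(P) = 2*(259 + P)/P (r(P) = 2*((259 + P)/((P - P) + P)) = 2*((259 + P)/(0 + P)) = 2*((259 + P)/P) = 2*(259 + P)/P)
c(T) = -479/6705 + T/6705 (c(T) = ((T - 479)/(329 + 416))/9 = ((-479 + T)/745)/9 = ((-479 + T)*(1/745))/9 = (-479/745 + T/745)/9 = -479/6705 + T/6705)
c(Q(14))/(√(-310580 + r(-73))) = (-479/6705 + (1/6705)*(-6))/(√(-310580 + (2 + 518/(-73)))) = (-479/6705 - 2/2235)/(√(-310580 + (2 + 518*(-1/73)))) = -97/(1341*√(-310580 + (2 - 518/73))) = -97/(1341*√(-310580 - 372/73)) = -97*(-I*√413776994/11336356)/1341 = -(-97)*I*√413776994/15202053396 = 97*I*√413776994/15202053396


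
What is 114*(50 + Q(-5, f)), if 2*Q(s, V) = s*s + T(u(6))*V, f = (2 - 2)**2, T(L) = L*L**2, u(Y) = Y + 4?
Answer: 7125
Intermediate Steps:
u(Y) = 4 + Y
T(L) = L**3
f = 0 (f = 0**2 = 0)
Q(s, V) = s**2/2 + 500*V (Q(s, V) = (s*s + (4 + 6)**3*V)/2 = (s**2 + 10**3*V)/2 = (s**2 + 1000*V)/2 = s**2/2 + 500*V)
114*(50 + Q(-5, f)) = 114*(50 + ((1/2)*(-5)**2 + 500*0)) = 114*(50 + ((1/2)*25 + 0)) = 114*(50 + (25/2 + 0)) = 114*(50 + 25/2) = 114*(125/2) = 7125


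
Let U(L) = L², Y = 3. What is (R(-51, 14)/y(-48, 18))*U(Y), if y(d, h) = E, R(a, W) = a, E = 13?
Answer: -459/13 ≈ -35.308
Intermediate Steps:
y(d, h) = 13
(R(-51, 14)/y(-48, 18))*U(Y) = -51/13*3² = -51*1/13*9 = -51/13*9 = -459/13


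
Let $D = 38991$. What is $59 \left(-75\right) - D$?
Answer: $-43416$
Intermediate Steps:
$59 \left(-75\right) - D = 59 \left(-75\right) - 38991 = -4425 - 38991 = -43416$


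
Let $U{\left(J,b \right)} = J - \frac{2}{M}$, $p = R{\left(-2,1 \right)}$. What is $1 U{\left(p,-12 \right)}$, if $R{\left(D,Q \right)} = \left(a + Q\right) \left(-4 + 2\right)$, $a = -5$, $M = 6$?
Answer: $\frac{23}{3} \approx 7.6667$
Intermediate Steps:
$R{\left(D,Q \right)} = 10 - 2 Q$ ($R{\left(D,Q \right)} = \left(-5 + Q\right) \left(-4 + 2\right) = \left(-5 + Q\right) \left(-2\right) = 10 - 2 Q$)
$p = 8$ ($p = 10 - 2 = 8$)
$U{\left(J,b \right)} = - \frac{1}{3} + J$ ($U{\left(J,b \right)} = J - \frac{2}{6} = J - \frac{1}{3} = - \frac{1}{3} + J$)
$1 U{\left(p,-12 \right)} = 1 \left(- \frac{1}{3} + 8\right) = 1 \cdot \frac{23}{3} = \frac{23}{3}$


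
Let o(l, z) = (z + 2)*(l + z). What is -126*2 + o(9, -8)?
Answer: -258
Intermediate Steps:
o(l, z) = (2 + z)*(l + z)
-126*2 + o(9, -8) = -126*2 + ((-8)² + 2*9 + 2*(-8) + 9*(-8)) = -252 + (64 + 18 - 16 - 72) = -252 - 6 = -258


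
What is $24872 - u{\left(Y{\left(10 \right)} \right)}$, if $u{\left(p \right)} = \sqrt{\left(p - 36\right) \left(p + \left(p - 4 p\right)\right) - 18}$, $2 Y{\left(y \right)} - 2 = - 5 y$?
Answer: $24872 - 3 i \sqrt{322} \approx 24872.0 - 53.833 i$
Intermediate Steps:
$Y{\left(y \right)} = 1 - \frac{5 y}{2}$ ($Y{\left(y \right)} = 1 + \frac{\left(-5\right) y}{2} = 1 - \frac{5 y}{2}$)
$u{\left(p \right)} = \sqrt{-18 - 2 p \left(-36 + p\right)}$ ($u{\left(p \right)} = \sqrt{\left(-36 + p\right) \left(p - 3 p\right) - 18} = \sqrt{\left(-36 + p\right) \left(- 2 p\right) - 18} = \sqrt{- 2 p \left(-36 + p\right) - 18} = \sqrt{-18 - 2 p \left(-36 + p\right)}$)
$24872 - u{\left(Y{\left(10 \right)} \right)} = 24872 - \sqrt{-18 - 2 \left(1 - 25\right)^{2} + 72 \left(1 - 25\right)} = 24872 - \sqrt{-18 - 2 \left(-24\right)^{2} + 72 \left(-24\right)} = 24872 - \sqrt{-18 - 1152 - 1728} = 24872 - \sqrt{-2898} = 24872 - 3 i \sqrt{322}$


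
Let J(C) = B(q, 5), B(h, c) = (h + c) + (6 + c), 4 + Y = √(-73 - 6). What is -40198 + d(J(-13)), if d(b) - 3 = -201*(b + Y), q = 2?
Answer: -43009 - 201*I*√79 ≈ -43009.0 - 1786.5*I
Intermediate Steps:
Y = -4 + I*√79 (Y = -4 + √(-73 - 6) = -4 + √(-79) = -4 + I*√79 ≈ -4.0 + 8.8882*I)
B(h, c) = 6 + h + 2*c (B(h, c) = (c + h) + (6 + c) = 6 + h + 2*c)
J(C) = 18 (J(C) = 6 + 2 + 2*5 = 6 + 2 + 10 = 18)
d(b) = 807 - 201*b - 201*I*√79 (d(b) = 3 - 201*(b + (-4 + I*√79)) = 3 - 201*(-4 + b + I*√79) = 3 + (804 - 201*b - 201*I*√79) = 807 - 201*b - 201*I*√79)
-40198 + d(J(-13)) = -40198 + (807 - 201*18 - 201*I*√79) = -40198 + (807 - 3618 - 201*I*√79) = -40198 + (-2811 - 201*I*√79) = -43009 - 201*I*√79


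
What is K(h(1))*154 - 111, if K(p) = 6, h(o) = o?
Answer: 813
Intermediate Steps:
K(h(1))*154 - 111 = 6*154 - 111 = 924 - 111 = 813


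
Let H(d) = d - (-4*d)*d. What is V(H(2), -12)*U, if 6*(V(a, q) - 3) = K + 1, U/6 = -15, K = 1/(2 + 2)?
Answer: -1155/4 ≈ -288.75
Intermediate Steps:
K = 1/4 ≈ 0.25000
H(d) = d + 4*d**2 (H(d) = d - (-4)*d**2 = d + 4*d**2)
U = -90 (U = 6*(-15) = -90)
V(a, q) = 77/24 (V(a, q) = 3 + (1/4 + 1)/6 = 3 + (1/6)*(5/4) = 3 + 5/24 = 77/24)
V(H(2), -12)*U = (77/24)*(-90) = -1155/4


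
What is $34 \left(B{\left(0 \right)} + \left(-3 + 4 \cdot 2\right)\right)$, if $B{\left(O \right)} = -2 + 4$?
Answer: $238$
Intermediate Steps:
$B{\left(O \right)} = 2$
$34 \left(B{\left(0 \right)} + \left(-3 + 4 \cdot 2\right)\right) = 34 \left(2 + \left(-3 + 4 \cdot 2\right)\right) = 34 \left(2 + \left(-3 + 8\right)\right) = 34 \left(2 + 5\right) = 34 \cdot 7 = 238$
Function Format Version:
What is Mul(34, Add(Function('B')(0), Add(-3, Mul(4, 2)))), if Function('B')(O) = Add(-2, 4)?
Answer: 238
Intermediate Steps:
Function('B')(O) = 2
Mul(34, Add(Function('B')(0), Add(-3, Mul(4, 2)))) = Mul(34, Add(2, Add(-3, Mul(4, 2)))) = Mul(34, Add(2, Add(-3, 8))) = Mul(34, Add(2, 5)) = Mul(34, 7) = 238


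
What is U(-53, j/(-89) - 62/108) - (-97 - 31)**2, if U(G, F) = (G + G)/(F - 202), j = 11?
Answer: -15960209924/974165 ≈ -16383.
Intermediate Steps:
U(G, F) = 2*G/(-202 + F) (U(G, F) = (2*G)/(-202 + F) = 2*G/(-202 + F))
U(-53, j/(-89) - 62/108) - (-97 - 31)**2 = 2*(-53)/(-202 + (11/(-89) - 62/108)) - (-97 - 31)**2 = 2*(-53)/(-202 + (11*(-1/89) - 62*1/108)) - 1*(-128)**2 = 2*(-53)/(-202 + (-11/89 - 31/54)) - 1*16384 = 2*(-53)/(-202 - 3353/4806) - 16384 = 2*(-53)/(-974165/4806) - 16384 = 2*(-53)*(-4806/974165) - 16384 = 509436/974165 - 16384 = -15960209924/974165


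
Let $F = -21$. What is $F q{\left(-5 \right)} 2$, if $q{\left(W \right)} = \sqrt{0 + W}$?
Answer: $- 42 i \sqrt{5} \approx - 93.915 i$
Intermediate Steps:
$q{\left(W \right)} = \sqrt{W}$
$F q{\left(-5 \right)} 2 = - 21 \sqrt{-5} \cdot 2 = - 21 i \sqrt{5} \cdot 2 = - 42 i \sqrt{5}$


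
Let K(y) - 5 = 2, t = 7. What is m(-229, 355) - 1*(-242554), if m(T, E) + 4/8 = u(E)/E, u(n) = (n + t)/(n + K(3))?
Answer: 172212987/710 ≈ 2.4255e+5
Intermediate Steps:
K(y) = 7 (K(y) = 5 + 2 = 7)
u(n) = 1 (u(n) = (n + 7)/(n + 7) = (7 + n)/(7 + n) = 1)
m(T, E) = -½ + 1/E
m(-229, 355) - 1*(-242554) = (½)*(2 - 1*355)/355 - 1*(-242554) = (½)*(1/355)*(2 - 355) + 242554 = (½)*(1/355)*(-353) + 242554 = -353/710 + 242554 = 172212987/710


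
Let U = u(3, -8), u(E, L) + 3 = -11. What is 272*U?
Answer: -3808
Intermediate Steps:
u(E, L) = -14 (u(E, L) = -3 - 11 = -14)
U = -14
272*U = 272*(-14) = -3808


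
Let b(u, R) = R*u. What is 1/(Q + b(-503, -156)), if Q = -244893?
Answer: -1/166425 ≈ -6.0087e-6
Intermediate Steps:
1/(Q + b(-503, -156)) = 1/(-244893 - 156*(-503)) = 1/(-244893 + 78468) = 1/(-166425) = -1/166425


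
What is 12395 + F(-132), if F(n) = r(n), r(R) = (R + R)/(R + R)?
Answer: 12396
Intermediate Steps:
r(R) = 1 (r(R) = (2*R)/((2*R)) = (2*R)*(1/(2*R)) = 1)
F(n) = 1
12395 + F(-132) = 12395 + 1 = 12396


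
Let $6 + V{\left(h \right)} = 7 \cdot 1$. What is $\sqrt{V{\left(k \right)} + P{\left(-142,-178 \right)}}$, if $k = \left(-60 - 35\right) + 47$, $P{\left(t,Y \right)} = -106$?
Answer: $i \sqrt{105} \approx 10.247 i$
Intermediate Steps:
$k = -48$ ($k = -95 + 47 = -48$)
$V{\left(h \right)} = 1$ ($V{\left(h \right)} = -6 + 7 \cdot 1 = -6 + 7 = 1$)
$\sqrt{V{\left(k \right)} + P{\left(-142,-178 \right)}} = \sqrt{1 - 106} = \sqrt{-105} = i \sqrt{105}$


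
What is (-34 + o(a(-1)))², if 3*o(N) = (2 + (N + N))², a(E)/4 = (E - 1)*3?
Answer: 4056196/9 ≈ 4.5069e+5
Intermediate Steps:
a(E) = -12 + 12*E (a(E) = 4*((E - 1)*3) = 4*((-1 + E)*3) = 4*(-3 + 3*E) = -12 + 12*E)
o(N) = (2 + 2*N)²/3 (o(N) = (2 + (N + N))²/3 = (2 + 2*N)²/3)
(-34 + o(a(-1)))² = (-34 + 4*(1 + (-12 + 12*(-1)))²/3)² = (-34 + 4*(1 + (-12 - 12))²/3)² = (-34 + 4*(1 - 24)²/3)² = (-34 + (4/3)*(-23)²)² = (-34 + (4/3)*529)² = (-34 + 2116/3)² = (2014/3)² = 4056196/9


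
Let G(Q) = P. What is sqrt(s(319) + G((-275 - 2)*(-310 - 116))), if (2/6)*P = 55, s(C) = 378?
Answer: sqrt(543) ≈ 23.302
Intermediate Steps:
P = 165 (P = 3*55 = 165)
G(Q) = 165
sqrt(s(319) + G((-275 - 2)*(-310 - 116))) = sqrt(378 + 165) = sqrt(543)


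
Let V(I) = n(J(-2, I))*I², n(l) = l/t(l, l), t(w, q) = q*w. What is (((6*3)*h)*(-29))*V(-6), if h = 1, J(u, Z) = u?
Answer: 9396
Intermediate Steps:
n(l) = 1/l (n(l) = l/((l*l)) = l/(l²) = l/l² = 1/l)
V(I) = -I²/2 (V(I) = I²/(-2) = -I²/2)
(((6*3)*h)*(-29))*V(-6) = (((6*3)*1)*(-29))*(-½*(-6)²) = ((18*1)*(-29))*(-½*36) = (18*(-29))*(-18) = -522*(-18) = 9396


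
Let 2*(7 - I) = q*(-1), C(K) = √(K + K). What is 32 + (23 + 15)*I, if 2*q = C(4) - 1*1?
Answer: 577/2 + 19*√2 ≈ 315.37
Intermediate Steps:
C(K) = √2*√K (C(K) = √(2*K) = √2*√K)
q = -½ + √2 (q = (√2*√4 - 1*1)/2 = (√2*2 - 1)/2 = (2*√2 - 1)/2 = (-1 + 2*√2)/2 = -½ + √2 ≈ 0.91421)
I = 27/4 + √2/2 (I = 7 - (-½ + √2)*(-1)/2 = 7 - (½ - √2)/2 = 7 + (-¼ + √2/2) = 27/4 + √2/2 ≈ 7.4571)
32 + (23 + 15)*I = 32 + (23 + 15)*(27/4 + √2/2) = 32 + 38*(27/4 + √2/2) = 32 + (513/2 + 19*√2) = 577/2 + 19*√2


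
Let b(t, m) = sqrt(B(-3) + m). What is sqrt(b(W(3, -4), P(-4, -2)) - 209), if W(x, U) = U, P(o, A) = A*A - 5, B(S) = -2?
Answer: sqrt(-209 + I*sqrt(3)) ≈ 0.0599 + 14.457*I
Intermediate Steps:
P(o, A) = -5 + A**2 (P(o, A) = A**2 - 5 = -5 + A**2)
b(t, m) = sqrt(-2 + m)
sqrt(b(W(3, -4), P(-4, -2)) - 209) = sqrt(sqrt(-2 + (-5 + (-2)**2)) - 209) = sqrt(sqrt(-2 + (-5 + 4)) - 209) = sqrt(sqrt(-2 - 1) - 209) = sqrt(sqrt(-3) - 209) = sqrt(I*sqrt(3) - 209) = sqrt(-209 + I*sqrt(3))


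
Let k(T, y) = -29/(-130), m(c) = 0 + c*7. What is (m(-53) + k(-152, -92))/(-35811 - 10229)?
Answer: 48201/5985200 ≈ 0.0080534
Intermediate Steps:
m(c) = 7*c (m(c) = 0 + 7*c = 7*c)
k(T, y) = 29/130 (k(T, y) = -29*(-1/130) = 29/130)
(m(-53) + k(-152, -92))/(-35811 - 10229) = (7*(-53) + 29/130)/(-35811 - 10229) = (-371 + 29/130)/(-46040) = -48201/130*(-1/46040) = 48201/5985200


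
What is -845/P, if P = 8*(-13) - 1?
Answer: 169/21 ≈ 8.0476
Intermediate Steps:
P = -105 (P = -104 - 1 = -105)
-845/P = -845/(-105) = -845*(-1/105) = 169/21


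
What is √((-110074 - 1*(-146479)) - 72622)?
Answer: I*√36217 ≈ 190.31*I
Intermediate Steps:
√((-110074 - 1*(-146479)) - 72622) = √((-110074 + 146479) - 72622) = √(36405 - 72622) = √(-36217) = I*√36217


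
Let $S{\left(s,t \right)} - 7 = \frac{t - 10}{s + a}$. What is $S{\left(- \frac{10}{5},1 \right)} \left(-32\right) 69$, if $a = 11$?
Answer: $-13248$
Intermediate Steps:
$S{\left(s,t \right)} = 7 + \frac{-10 + t}{11 + s}$ ($S{\left(s,t \right)} = 7 + \frac{t - 10}{s + 11} = 7 + \frac{-10 + t}{11 + s}$)
$S{\left(- \frac{10}{5},1 \right)} \left(-32\right) 69 = \frac{67 + 1 + 7 \left(- \frac{10}{5}\right)}{11 - \frac{10}{5}} \left(-32\right) 69 = \frac{67 + 1 + 7 \left(\left(-10\right) \frac{1}{5}\right)}{11 - 2} \left(-32\right) 69 = \frac{67 + 1 + 7 \left(-2\right)}{11 - 2} \left(-32\right) 69 = \frac{67 + 1 - 14}{9} \left(-32\right) 69 = \frac{1}{9} \cdot 54 \left(-32\right) 69 = 6 \left(-32\right) 69 = \left(-192\right) 69 = -13248$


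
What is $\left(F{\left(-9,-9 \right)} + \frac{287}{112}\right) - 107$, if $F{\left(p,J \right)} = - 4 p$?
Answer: $- \frac{1095}{16} \approx -68.438$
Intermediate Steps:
$\left(F{\left(-9,-9 \right)} + \frac{287}{112}\right) - 107 = \left(\left(-4\right) \left(-9\right) + \frac{287}{112}\right) - 107 = \left(36 + 287 \cdot \frac{1}{112}\right) - 107 = \left(36 + \frac{41}{16}\right) - 107 = \frac{617}{16} - 107 = - \frac{1095}{16}$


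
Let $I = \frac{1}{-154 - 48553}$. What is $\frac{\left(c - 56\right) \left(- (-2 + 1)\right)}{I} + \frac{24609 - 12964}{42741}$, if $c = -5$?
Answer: $\frac{126988950752}{42741} \approx 2.9711 \cdot 10^{6}$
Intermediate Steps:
$I = - \frac{1}{48707}$ ($I = \frac{1}{-48707} = - \frac{1}{48707} \approx -2.0531 \cdot 10^{-5}$)
$\frac{\left(c - 56\right) \left(- (-2 + 1)\right)}{I} + \frac{24609 - 12964}{42741} = \frac{\left(-5 - 56\right) \left(- (-2 + 1)\right)}{- \frac{1}{48707}} + \frac{24609 - 12964}{42741} = - 61 \left(\left(-1\right) \left(-1\right)\right) \left(-48707\right) + 11645 \cdot \frac{1}{42741} = \left(-61\right) 1 \left(-48707\right) + \frac{11645}{42741} = \left(-61\right) \left(-48707\right) + \frac{11645}{42741} = 2971127 + \frac{11645}{42741} = \frac{126988950752}{42741}$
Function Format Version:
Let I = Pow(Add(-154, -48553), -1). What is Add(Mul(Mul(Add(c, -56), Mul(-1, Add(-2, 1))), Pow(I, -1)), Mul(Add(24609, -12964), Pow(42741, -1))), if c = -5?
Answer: Rational(126988950752, 42741) ≈ 2.9711e+6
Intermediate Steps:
I = Rational(-1, 48707) (I = Pow(-48707, -1) = Rational(-1, 48707) ≈ -2.0531e-5)
Add(Mul(Mul(Add(c, -56), Mul(-1, Add(-2, 1))), Pow(I, -1)), Mul(Add(24609, -12964), Pow(42741, -1))) = Add(Mul(Mul(Add(-5, -56), Mul(-1, Add(-2, 1))), Pow(Rational(-1, 48707), -1)), Mul(Add(24609, -12964), Pow(42741, -1))) = Add(Mul(Mul(-61, Mul(-1, -1)), -48707), Mul(11645, Rational(1, 42741))) = Add(Mul(Mul(-61, 1), -48707), Rational(11645, 42741)) = Add(Mul(-61, -48707), Rational(11645, 42741)) = Add(2971127, Rational(11645, 42741)) = Rational(126988950752, 42741)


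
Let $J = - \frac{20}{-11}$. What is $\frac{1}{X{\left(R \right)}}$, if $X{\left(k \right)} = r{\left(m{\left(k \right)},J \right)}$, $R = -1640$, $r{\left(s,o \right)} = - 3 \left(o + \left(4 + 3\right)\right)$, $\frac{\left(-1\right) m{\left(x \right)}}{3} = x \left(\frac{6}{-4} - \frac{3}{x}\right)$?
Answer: $- \frac{11}{291} \approx -0.037801$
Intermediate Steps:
$J = \frac{20}{11}$ ($J = \left(-20\right) \left(- \frac{1}{11}\right) = \frac{20}{11} \approx 1.8182$)
$m{\left(x \right)} = - 3 x \left(- \frac{3}{2} - \frac{3}{x}\right)$ ($m{\left(x \right)} = - 3 x \left(\frac{6}{-4} - \frac{3}{x}\right) = - 3 x \left(6 \left(- \frac{1}{4}\right) - \frac{3}{x}\right) = - 3 x \left(- \frac{3}{2} - \frac{3}{x}\right)$)
$r{\left(s,o \right)} = -21 - 3 o$ ($r{\left(s,o \right)} = - 3 \left(o + 7\right) = - 3 \left(7 + o\right) = -21 - 3 o$)
$X{\left(k \right)} = - \frac{291}{11}$ ($X{\left(k \right)} = -21 - \frac{60}{11} = - \frac{291}{11}$)
$\frac{1}{X{\left(R \right)}} = \frac{1}{- \frac{291}{11}} = - \frac{11}{291}$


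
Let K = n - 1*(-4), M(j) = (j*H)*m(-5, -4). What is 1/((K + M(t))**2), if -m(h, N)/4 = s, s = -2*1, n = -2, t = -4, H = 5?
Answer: 1/24964 ≈ 4.0058e-5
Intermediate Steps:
s = -2
m(h, N) = 8 (m(h, N) = -4*(-2) = 8)
M(j) = 40*j (M(j) = (j*5)*8 = (5*j)*8 = 40*j)
K = 2 (K = -2 - 1*(-4) = -2 + 4 = 2)
1/((K + M(t))**2) = 1/((2 + 40*(-4))**2) = 1/((2 - 160)**2) = 1/((-158)**2) = 1/24964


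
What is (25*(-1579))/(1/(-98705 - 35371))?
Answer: 5292650100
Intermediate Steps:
(25*(-1579))/(1/(-98705 - 35371)) = -39475/(1/(-134076)) = -39475/(-1/134076) = -39475*(-134076) = 5292650100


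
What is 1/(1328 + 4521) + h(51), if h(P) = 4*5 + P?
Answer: 415280/5849 ≈ 71.000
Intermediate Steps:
h(P) = 20 + P
1/(1328 + 4521) + h(51) = 1/(1328 + 4521) + (20 + 51) = 1/5849 + 71 = 415280/5849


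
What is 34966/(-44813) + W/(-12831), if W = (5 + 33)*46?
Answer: -526981870/574995603 ≈ -0.91650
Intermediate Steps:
W = 1748 (W = 38*46 = 1748)
34966/(-44813) + W/(-12831) = 34966/(-44813) + 1748/(-12831) = 34966*(-1/44813) + 1748*(-1/12831) = -34966/44813 - 1748/12831 = -526981870/574995603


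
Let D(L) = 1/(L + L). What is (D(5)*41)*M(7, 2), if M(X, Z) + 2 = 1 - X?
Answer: -164/5 ≈ -32.800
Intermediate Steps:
M(X, Z) = -1 - X (M(X, Z) = -2 + (1 - X) = -1 - X)
D(L) = 1/(2*L)
(D(5)*41)*M(7, 2) = (((1/2)/5)*41)*(-1 - 1*7) = (((1/2)*(1/5))*41)*(-1 - 7) = ((1/10)*41)*(-8) = (41/10)*(-8) = -164/5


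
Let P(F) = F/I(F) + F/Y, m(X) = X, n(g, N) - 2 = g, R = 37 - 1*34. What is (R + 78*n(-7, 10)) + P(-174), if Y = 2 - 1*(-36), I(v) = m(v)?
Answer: -7421/19 ≈ -390.58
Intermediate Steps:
R = 3 (R = 37 - 34 = 3)
n(g, N) = 2 + g
I(v) = v
Y = 38 (Y = 2 + 36 = 38)
P(F) = 1 + F/38 (P(F) = F/F + F/38 = 1 + F*(1/38) = 1 + F/38)
(R + 78*n(-7, 10)) + P(-174) = (3 + 78*(2 - 7)) + (1 + (1/38)*(-174)) = (3 + 78*(-5)) + (1 - 87/19) = (3 - 390) - 68/19 = -387 - 68/19 = -7421/19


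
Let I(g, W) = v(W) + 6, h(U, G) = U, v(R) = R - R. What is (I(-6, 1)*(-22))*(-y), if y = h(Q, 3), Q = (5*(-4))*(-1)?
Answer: 2640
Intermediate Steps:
v(R) = 0
Q = 20 (Q = -20*(-1) = 20)
y = 20
I(g, W) = 6 (I(g, W) = 0 + 6 = 6)
(I(-6, 1)*(-22))*(-y) = (6*(-22))*(-1*20) = -132*(-20) = 2640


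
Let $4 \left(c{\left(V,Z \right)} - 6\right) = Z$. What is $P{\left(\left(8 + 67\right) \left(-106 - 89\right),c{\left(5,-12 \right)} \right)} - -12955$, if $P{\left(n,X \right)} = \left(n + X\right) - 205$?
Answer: $-1872$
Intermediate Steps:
$c{\left(V,Z \right)} = 6 + \frac{Z}{4}$
$P{\left(n,X \right)} = -205 + X + n$ ($P{\left(n,X \right)} = \left(X + n\right) - 205 = -205 + X + n$)
$P{\left(\left(8 + 67\right) \left(-106 - 89\right),c{\left(5,-12 \right)} \right)} - -12955 = \left(-205 + \left(6 + \frac{1}{4} \left(-12\right)\right) + \left(8 + 67\right) \left(-106 - 89\right)\right) - -12955 = \left(-205 + \left(6 - 3\right) + 75 \left(-195\right)\right) + 12955 = \left(-205 + 3 - 14625\right) + 12955 = -14827 + 12955 = -1872$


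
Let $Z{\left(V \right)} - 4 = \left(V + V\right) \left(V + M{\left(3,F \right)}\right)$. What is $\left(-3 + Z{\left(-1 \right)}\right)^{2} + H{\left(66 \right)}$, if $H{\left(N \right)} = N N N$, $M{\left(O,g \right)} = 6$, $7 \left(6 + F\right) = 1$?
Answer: $287577$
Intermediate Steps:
$F = - \frac{41}{7}$ ($F = -6 + \frac{1}{7} \cdot 1 = -6 + \frac{1}{7} = - \frac{41}{7} \approx -5.8571$)
$H{\left(N \right)} = N^{3}$ ($H{\left(N \right)} = N^{2} N = N^{3}$)
$Z{\left(V \right)} = 4 + 2 V \left(6 + V\right)$ ($Z{\left(V \right)} = 4 + \left(V + V\right) \left(V + 6\right) = 4 + 2 V \left(6 + V\right)$)
$\left(-3 + Z{\left(-1 \right)}\right)^{2} + H{\left(66 \right)} = \left(-3 + \left(4 + 2 \left(-1\right)^{2} + 12 \left(-1\right)\right)\right)^{2} + 66^{3} = \left(-3 + \left(4 + 2 \cdot 1 - 12\right)\right)^{2} + 287496 = \left(-3 + \left(4 + 2 - 12\right)\right)^{2} + 287496 = \left(-3 - 6\right)^{2} + 287496 = \left(-9\right)^{2} + 287496 = 81 + 287496 = 287577$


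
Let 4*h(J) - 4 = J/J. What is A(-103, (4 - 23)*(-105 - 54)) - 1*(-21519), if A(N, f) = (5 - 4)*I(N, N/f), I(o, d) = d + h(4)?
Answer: 260050289/12084 ≈ 21520.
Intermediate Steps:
h(J) = 5/4 (h(J) = 1 + (J/J)/4 = 1 + (¼)*1 = 1 + ¼ = 5/4)
I(o, d) = 5/4 + d (I(o, d) = d + 5/4 = 5/4 + d)
A(N, f) = 5/4 + N/f (A(N, f) = (5 - 4)*(5/4 + N/f) = 1*(5/4 + N/f) = 5/4 + N/f)
A(-103, (4 - 23)*(-105 - 54)) - 1*(-21519) = (5/4 - 103*1/((-105 - 54)*(4 - 23))) - 1*(-21519) = (5/4 - 103/((-19*(-159)))) + 21519 = (5/4 - 103/3021) + 21519 = 14693/12084 + 21519 = 260050289/12084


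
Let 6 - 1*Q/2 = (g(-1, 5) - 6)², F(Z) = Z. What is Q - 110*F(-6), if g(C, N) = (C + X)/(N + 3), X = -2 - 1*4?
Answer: 18479/32 ≈ 577.47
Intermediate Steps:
X = -6 (X = -2 - 4 = -6)
g(C, N) = (-6 + C)/(3 + N) (g(C, N) = (C - 6)/(N + 3) = (-6 + C)/(3 + N))
Q = -2641/32 (Q = 12 - 2*((-6 - 1)/(3 + 5) - 6)² = 12 - 2*(-7/8 - 6)² = 12 - 2*(-55/8)² = 12 - 2*3025/64 = 12 - 3025/32 = -2641/32 ≈ -82.531)
Q - 110*F(-6) = -2641/32 - 110*(-6) = -2641/32 + 660 = 18479/32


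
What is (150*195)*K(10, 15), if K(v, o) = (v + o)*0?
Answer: 0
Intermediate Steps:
K(v, o) = 0 (K(v, o) = (o + v)*0 = 0)
(150*195)*K(10, 15) = (150*195)*0 = 29250*0 = 0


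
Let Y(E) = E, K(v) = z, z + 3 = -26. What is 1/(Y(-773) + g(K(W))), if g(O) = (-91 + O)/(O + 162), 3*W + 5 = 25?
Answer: -133/102929 ≈ -0.0012922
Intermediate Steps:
z = -29 (z = -3 - 26 = -29)
W = 20/3 (W = -5/3 + (⅓)*25 = -5/3 + 25/3 = 20/3 ≈ 6.6667)
K(v) = -29
g(O) = (-91 + O)/(162 + O)
1/(Y(-773) + g(K(W))) = 1/(-773 + (-91 - 29)/(162 - 29)) = 1/(-773 - 120/133) = 1/(-102929/133) = -133/102929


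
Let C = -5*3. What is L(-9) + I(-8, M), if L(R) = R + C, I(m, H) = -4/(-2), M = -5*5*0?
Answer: -22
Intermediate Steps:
M = 0 (M = -25*0 = 0)
C = -15
I(m, H) = 2 (I(m, H) = -4*(-1/2) = 2)
L(R) = -15 + R (L(R) = R - 15 = -15 + R)
L(-9) + I(-8, M) = (-15 - 9) + 2 = -24 + 2 = -22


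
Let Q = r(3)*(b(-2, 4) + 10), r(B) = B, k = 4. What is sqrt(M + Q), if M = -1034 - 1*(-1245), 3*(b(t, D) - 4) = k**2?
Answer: sqrt(269) ≈ 16.401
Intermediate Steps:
b(t, D) = 28/3 (b(t, D) = 4 + (1/3)*4**2 = 4 + (1/3)*16 = 4 + 16/3 = 28/3)
Q = 58 (Q = 3*(28/3 + 10) = 3*(58/3) = 58)
M = 211 (M = -1034 + 1245 = 211)
sqrt(M + Q) = sqrt(211 + 58) = sqrt(269)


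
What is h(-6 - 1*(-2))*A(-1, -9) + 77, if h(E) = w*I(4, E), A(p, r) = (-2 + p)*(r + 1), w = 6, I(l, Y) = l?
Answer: 653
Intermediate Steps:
A(p, r) = (1 + r)*(-2 + p) (A(p, r) = (-2 + p)*(1 + r) = (1 + r)*(-2 + p))
h(E) = 24 (h(E) = 6*4 = 24)
h(-6 - 1*(-2))*A(-1, -9) + 77 = 24*(-2 - 1 - 2*(-9) - 1*(-9)) + 77 = 24*(-2 - 1 + 18 + 9) + 77 = 24*24 + 77 = 576 + 77 = 653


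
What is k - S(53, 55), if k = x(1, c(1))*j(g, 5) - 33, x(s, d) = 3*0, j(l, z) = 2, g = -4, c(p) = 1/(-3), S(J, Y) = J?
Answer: -86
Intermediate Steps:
c(p) = -1/3
x(s, d) = 0
k = -33 (k = 0*2 - 33 = 0 - 33 = -33)
k - S(53, 55) = -33 - 1*53 = -33 - 53 = -86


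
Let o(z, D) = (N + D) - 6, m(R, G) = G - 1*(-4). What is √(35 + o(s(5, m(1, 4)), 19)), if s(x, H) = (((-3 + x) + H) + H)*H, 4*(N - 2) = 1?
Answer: √201/2 ≈ 7.0887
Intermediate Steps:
m(R, G) = 4 + G (m(R, G) = G + 4 = 4 + G)
N = 9/4 (N = 2 + (¼)*1 = 2 + ¼ = 9/4 ≈ 2.2500)
s(x, H) = H*(-3 + x + 2*H) (s(x, H) = ((-3 + H + x) + H)*H = (-3 + x + 2*H)*H = H*(-3 + x + 2*H))
o(z, D) = -15/4 + D (o(z, D) = (9/4 + D) - 6 = -15/4 + D)
√(35 + o(s(5, m(1, 4)), 19)) = √(35 + (-15/4 + 19)) = √(35 + 61/4) = √(201/4) = √201/2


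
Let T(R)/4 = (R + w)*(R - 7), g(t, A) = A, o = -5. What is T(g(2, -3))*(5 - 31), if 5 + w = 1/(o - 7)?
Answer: -25220/3 ≈ -8406.7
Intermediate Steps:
w = -61/12 (w = -5 + 1/(-5 - 7) = -5 + 1/(-12) = -5 - 1/12 = -61/12 ≈ -5.0833)
T(R) = 4*(-7 + R)*(-61/12 + R) (T(R) = 4*((R - 61/12)*(R - 7)) = 4*((-61/12 + R)*(-7 + R)) = 4*((-7 + R)*(-61/12 + R)) = 4*(-7 + R)*(-61/12 + R))
T(g(2, -3))*(5 - 31) = (427/3 + 4*(-3)**2 - 145/3*(-3))*(5 - 31) = (427/3 + 4*9 + 145)*(-26) = (427/3 + 36 + 145)*(-26) = (970/3)*(-26) = -25220/3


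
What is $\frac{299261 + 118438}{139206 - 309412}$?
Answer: $- \frac{417699}{170206} \approx -2.4541$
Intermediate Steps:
$\frac{299261 + 118438}{139206 - 309412} = \frac{417699}{139206 - 309412} = \frac{417699}{-170206} = 417699 \left(- \frac{1}{170206}\right) = - \frac{417699}{170206}$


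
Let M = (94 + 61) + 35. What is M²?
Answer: 36100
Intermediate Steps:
M = 190 (M = 155 + 35 = 190)
M² = 190² = 36100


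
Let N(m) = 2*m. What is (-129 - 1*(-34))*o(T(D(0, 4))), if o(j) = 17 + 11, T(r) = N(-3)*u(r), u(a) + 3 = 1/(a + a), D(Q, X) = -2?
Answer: -2660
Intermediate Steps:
u(a) = -3 + 1/(2*a) (u(a) = -3 + 1/(a + a) = -3 + 1/(2*a))
T(r) = 18 - 3/r (T(r) = (2*(-3))*(-3 + 1/(2*r)) = -6*(-3 + 1/(2*r)) = 18 - 3/r)
o(j) = 28
(-129 - 1*(-34))*o(T(D(0, 4))) = (-129 - 1*(-34))*28 = (-129 + 34)*28 = -95*28 = -2660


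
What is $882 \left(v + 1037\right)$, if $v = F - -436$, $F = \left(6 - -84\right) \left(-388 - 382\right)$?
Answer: $-59823414$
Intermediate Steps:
$F = -69300$ ($F = \left(6 + 84\right) \left(-770\right) = 90 \left(-770\right) = -69300$)
$v = -68864$ ($v = -69300 - -436 = -69300 + 436 = -68864$)
$882 \left(v + 1037\right) = 882 \left(-68864 + 1037\right) = 882 \left(-67827\right) = -59823414$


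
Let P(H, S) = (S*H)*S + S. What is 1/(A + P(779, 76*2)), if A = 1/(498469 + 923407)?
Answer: 1421876/25591163123169 ≈ 5.5561e-8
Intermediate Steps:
A = 1/1421876 ≈ 7.0330e-7
P(H, S) = S + H*S² (P(H, S) = (H*S)*S + S = H*S² + S = S + H*S²)
1/(A + P(779, 76*2)) = 1/(1/1421876 + (76*2)*(1 + 779*(76*2))) = 1/(1/1421876 + 152*(1 + 779*152)) = 1/(1/1421876 + 152*(1 + 118408)) = 1/(1/1421876 + 152*118409) = 1/(1/1421876 + 17998168) = 1/(25591163123169/1421876) = 1421876/25591163123169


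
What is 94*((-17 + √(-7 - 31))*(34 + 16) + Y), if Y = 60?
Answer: -74260 + 4700*I*√38 ≈ -74260.0 + 28973.0*I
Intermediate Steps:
94*((-17 + √(-7 - 31))*(34 + 16) + Y) = 94*((-17 + √(-7 - 31))*(34 + 16) + 60) = 94*((-17 + √(-38))*50 + 60) = 94*((-17 + I*√38)*50 + 60) = 94*((-850 + 50*I*√38) + 60) = 94*(-790 + 50*I*√38) = -74260 + 4700*I*√38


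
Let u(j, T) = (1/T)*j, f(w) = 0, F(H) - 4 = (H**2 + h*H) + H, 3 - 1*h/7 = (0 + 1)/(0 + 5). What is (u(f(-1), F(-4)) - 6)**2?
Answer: 36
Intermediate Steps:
h = 98/5 (h = 21 - 7*(0 + 1)/(0 + 5) = 21 - 7/5 = 98/5 ≈ 19.600)
F(H) = 4 + H**2 + 103*H/5 (F(H) = 4 + ((H**2 + 98*H/5) + H) = 4 + (H**2 + 103*H/5) = 4 + H**2 + 103*H/5)
u(j, T) = j/T
(u(f(-1), F(-4)) - 6)**2 = (0/(4 + (-4)**2 + (103/5)*(-4)) - 6)**2 = (0/(4 + 16 - 412/5) - 6)**2 = (0/(-312/5) - 6)**2 = (0*(-5/312) - 6)**2 = (0 - 6)**2 = (-6)**2 = 36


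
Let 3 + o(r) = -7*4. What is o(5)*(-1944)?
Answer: 60264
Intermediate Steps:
o(r) = -31 (o(r) = -3 - 7*4 = -3 - 28 = -31)
o(5)*(-1944) = -31*(-1944) = 60264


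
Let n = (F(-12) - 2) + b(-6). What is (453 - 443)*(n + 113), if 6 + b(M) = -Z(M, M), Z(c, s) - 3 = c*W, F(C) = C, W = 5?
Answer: 1200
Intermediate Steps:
Z(c, s) = 3 + 5*c (Z(c, s) = 3 + c*5 = 3 + 5*c)
b(M) = -9 - 5*M (b(M) = -6 - (3 + 5*M) = -6 + (-3 - 5*M) = -9 - 5*M)
n = 7 (n = (-12 - 2) + (-9 - 5*(-6)) = -14 + (-9 + 30) = -14 + 21 = 7)
(453 - 443)*(n + 113) = (453 - 443)*(7 + 113) = 10*120 = 1200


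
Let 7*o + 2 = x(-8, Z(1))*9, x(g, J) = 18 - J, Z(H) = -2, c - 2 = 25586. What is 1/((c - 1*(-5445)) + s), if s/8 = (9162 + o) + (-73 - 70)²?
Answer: 7/1876871 ≈ 3.7296e-6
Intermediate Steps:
c = 25588 (c = 2 + 25586 = 25588)
o = 178/7 (o = -2/7 + ((18 - 1*(-2))*9)/7 = -2/7 + ((18 + 2)*9)/7 = -2/7 + (20*9)/7 = -2/7 + (⅐)*180 = -2/7 + 180/7 = 178/7 ≈ 25.429)
s = 1659640/7 (s = 8*((9162 + 178/7) + (-73 - 70)²) = 8*(64312/7 + (-143)²) = 8*(64312/7 + 20449) = 8*(207455/7) = 1659640/7 ≈ 2.3709e+5)
1/((c - 1*(-5445)) + s) = 1/((25588 - 1*(-5445)) + 1659640/7) = 1/((25588 + 5445) + 1659640/7) = 1/(31033 + 1659640/7) = 1/(1876871/7) = 7/1876871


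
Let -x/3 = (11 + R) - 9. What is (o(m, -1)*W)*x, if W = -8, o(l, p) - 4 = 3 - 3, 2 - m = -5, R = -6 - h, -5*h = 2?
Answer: -1728/5 ≈ -345.60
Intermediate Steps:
h = -2/5 (h = -1/5*2 = -2/5 ≈ -0.40000)
R = -28/5 (R = -6 - 1*(-2/5) = -6 + 2/5 = -28/5 ≈ -5.6000)
m = 7 (m = 2 - 1*(-5) = 2 + 5 = 7)
o(l, p) = 4 (o(l, p) = 4 + (3 - 3) = 4 + 0 = 4)
x = 54/5 (x = -3*((11 - 28/5) - 9) = -3*(27/5 - 9) = -3*(-18/5) = 54/5 ≈ 10.800)
(o(m, -1)*W)*x = (4*(-8))*(54/5) = -32*54/5 = -1728/5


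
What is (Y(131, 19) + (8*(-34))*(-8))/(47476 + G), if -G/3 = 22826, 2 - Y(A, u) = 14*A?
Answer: -172/10501 ≈ -0.016379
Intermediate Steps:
Y(A, u) = 2 - 14*A
G = -68478 (G = -3*22826 = -68478)
(Y(131, 19) + (8*(-34))*(-8))/(47476 + G) = ((2 - 14*131) + (8*(-34))*(-8))/(47476 - 68478) = ((2 - 1834) - 272*(-8))/(-21002) = (-1832 + 2176)*(-1/21002) = 344*(-1/21002) = -172/10501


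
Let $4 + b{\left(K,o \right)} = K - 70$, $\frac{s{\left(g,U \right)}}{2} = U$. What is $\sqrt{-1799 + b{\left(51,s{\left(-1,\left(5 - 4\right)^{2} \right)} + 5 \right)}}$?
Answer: $i \sqrt{1822} \approx 42.685 i$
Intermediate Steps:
$s{\left(g,U \right)} = 2 U$
$b{\left(K,o \right)} = -74 + K$ ($b{\left(K,o \right)} = -4 + \left(K - 70\right) = -4 + \left(-70 + K\right) = -74 + K$)
$\sqrt{-1799 + b{\left(51,s{\left(-1,\left(5 - 4\right)^{2} \right)} + 5 \right)}} = \sqrt{-1799 + \left(-74 + 51\right)} = \sqrt{-1799 - 23} = \sqrt{-1822} = i \sqrt{1822}$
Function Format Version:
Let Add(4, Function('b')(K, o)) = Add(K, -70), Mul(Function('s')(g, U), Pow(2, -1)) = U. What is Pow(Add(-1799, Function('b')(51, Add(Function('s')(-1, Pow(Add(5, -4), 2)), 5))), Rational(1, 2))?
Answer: Mul(I, Pow(1822, Rational(1, 2))) ≈ Mul(42.685, I)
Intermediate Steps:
Function('s')(g, U) = Mul(2, U)
Function('b')(K, o) = Add(-74, K) (Function('b')(K, o) = Add(-4, Add(K, -70)) = Add(-4, Add(-70, K)) = Add(-74, K))
Pow(Add(-1799, Function('b')(51, Add(Function('s')(-1, Pow(Add(5, -4), 2)), 5))), Rational(1, 2)) = Pow(Add(-1799, Add(-74, 51)), Rational(1, 2)) = Pow(Add(-1799, -23), Rational(1, 2)) = Pow(-1822, Rational(1, 2)) = Mul(I, Pow(1822, Rational(1, 2)))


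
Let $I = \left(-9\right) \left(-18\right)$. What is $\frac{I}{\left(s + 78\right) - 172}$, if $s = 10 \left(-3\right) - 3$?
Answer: $- \frac{162}{127} \approx -1.2756$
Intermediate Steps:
$s = -33$ ($s = -30 - 3 = -33$)
$I = 162$
$\frac{I}{\left(s + 78\right) - 172} = \frac{162}{\left(-33 + 78\right) - 172} = \frac{162}{45 - 172} = \frac{162}{-127} = 162 \left(- \frac{1}{127}\right) = - \frac{162}{127}$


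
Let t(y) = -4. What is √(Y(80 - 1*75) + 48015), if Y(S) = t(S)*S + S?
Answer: 40*√30 ≈ 219.09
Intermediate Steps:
Y(S) = -3*S (Y(S) = -4*S + S = -3*S)
√(Y(80 - 1*75) + 48015) = √(-3*(80 - 1*75) + 48015) = √(-3*(80 - 75) + 48015) = √(-3*5 + 48015) = √(-15 + 48015) = √48000 = 40*√30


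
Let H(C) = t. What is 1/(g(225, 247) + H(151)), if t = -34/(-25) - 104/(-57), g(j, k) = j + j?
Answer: 1425/645788 ≈ 0.0022066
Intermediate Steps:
g(j, k) = 2*j
t = 4538/1425 (t = -34*(-1/25) - 104*(-1/57) = 34/25 + 104/57 = 4538/1425 ≈ 3.1846)
H(C) = 4538/1425
1/(g(225, 247) + H(151)) = 1/(2*225 + 4538/1425) = 1/(450 + 4538/1425) = 1/(645788/1425) = 1425/645788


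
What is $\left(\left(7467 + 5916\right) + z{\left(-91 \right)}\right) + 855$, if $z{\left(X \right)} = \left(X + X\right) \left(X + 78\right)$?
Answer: $16604$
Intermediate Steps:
$z{\left(X \right)} = 2 X \left(78 + X\right)$
$\left(\left(7467 + 5916\right) + z{\left(-91 \right)}\right) + 855 = \left(\left(7467 + 5916\right) + 2 \left(-91\right) \left(78 - 91\right)\right) + 855 = \left(13383 + 2 \left(-91\right) \left(-13\right)\right) + 855 = \left(13383 + 2366\right) + 855 = 15749 + 855 = 16604$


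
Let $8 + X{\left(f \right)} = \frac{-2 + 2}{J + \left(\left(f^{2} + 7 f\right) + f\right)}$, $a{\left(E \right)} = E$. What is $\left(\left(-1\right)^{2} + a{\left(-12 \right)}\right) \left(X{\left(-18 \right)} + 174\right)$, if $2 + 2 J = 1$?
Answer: $-1826$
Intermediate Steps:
$J = - \frac{1}{2}$ ($J = -1 + \frac{1}{2} \cdot 1 = -1 + \frac{1}{2} = - \frac{1}{2} \approx -0.5$)
$X{\left(f \right)} = -8$ ($X{\left(f \right)} = -8 + \frac{-2 + 2}{- \frac{1}{2} + \left(\left(f^{2} + 7 f\right) + f\right)} = -8 + \frac{0}{- \frac{1}{2} + \left(f^{2} + 8 f\right)} = -8 + \frac{0}{- \frac{1}{2} + f^{2} + 8 f} = -8 + 0 = -8$)
$\left(\left(-1\right)^{2} + a{\left(-12 \right)}\right) \left(X{\left(-18 \right)} + 174\right) = \left(\left(-1\right)^{2} - 12\right) \left(-8 + 174\right) = \left(1 - 12\right) 166 = \left(-11\right) 166 = -1826$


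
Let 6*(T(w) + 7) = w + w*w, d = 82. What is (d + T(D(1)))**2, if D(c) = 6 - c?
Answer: 6400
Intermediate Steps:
T(w) = -7 + w/6 + w**2/6 (T(w) = -7 + (w + w*w)/6 = -7 + (w + w**2)/6 = -7 + (w/6 + w**2/6) = -7 + w/6 + w**2/6)
(d + T(D(1)))**2 = (82 + (-7 + (6 - 1*1)/6 + (6 - 1*1)**2/6))**2 = (82 + (-7 + (6 - 1)/6 + (6 - 1)**2/6))**2 = (82 + (-7 + (1/6)*5 + (1/6)*5**2))**2 = (82 + (-7 + 5/6 + (1/6)*25))**2 = (82 + (-7 + 5/6 + 25/6))**2 = (82 - 2)**2 = 80**2 = 6400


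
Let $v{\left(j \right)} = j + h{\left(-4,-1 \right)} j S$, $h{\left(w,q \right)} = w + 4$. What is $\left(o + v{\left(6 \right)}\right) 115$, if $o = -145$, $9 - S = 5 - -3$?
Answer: $-15985$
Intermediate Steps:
$h{\left(w,q \right)} = 4 + w$
$S = 1$ ($S = 9 - \left(5 - -3\right) = 9 - \left(5 + 3\right) = 9 - 8 = 1$)
$v{\left(j \right)} = j$ ($v{\left(j \right)} = j + \left(4 - 4\right) j 1 = j + 0 j 1 = j + 0 \cdot 1 = j + 0 = j$)
$\left(o + v{\left(6 \right)}\right) 115 = \left(-145 + 6\right) 115 = \left(-139\right) 115 = -15985$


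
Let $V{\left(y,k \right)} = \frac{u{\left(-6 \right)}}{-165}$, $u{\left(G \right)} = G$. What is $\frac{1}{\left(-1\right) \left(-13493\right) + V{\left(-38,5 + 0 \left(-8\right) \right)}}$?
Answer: $\frac{55}{742117} \approx 7.4112 \cdot 10^{-5}$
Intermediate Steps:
$V{\left(y,k \right)} = \frac{2}{55}$ ($V{\left(y,k \right)} = - \frac{6}{-165} = \left(-6\right) \left(- \frac{1}{165}\right) = \frac{2}{55}$)
$\frac{1}{\left(-1\right) \left(-13493\right) + V{\left(-38,5 + 0 \left(-8\right) \right)}} = \frac{1}{\left(-1\right) \left(-13493\right) + \frac{2}{55}} = \frac{1}{13493 + \frac{2}{55}} = \frac{1}{\frac{742117}{55}} = \frac{55}{742117}$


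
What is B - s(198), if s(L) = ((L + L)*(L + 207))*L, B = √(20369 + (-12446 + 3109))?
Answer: -31755240 + 2*√2758 ≈ -3.1755e+7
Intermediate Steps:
B = 2*√2758 (B = √(20369 - 9337) = √11032 = 2*√2758 ≈ 105.03)
s(L) = 2*L²*(207 + L) (s(L) = ((2*L)*(207 + L))*L = (2*L*(207 + L))*L = 2*L²*(207 + L))
B - s(198) = 2*√2758 - 2*198²*(207 + 198) = 2*√2758 - 2*39204*405 = 2*√2758 - 1*31755240 = 2*√2758 - 31755240 = -31755240 + 2*√2758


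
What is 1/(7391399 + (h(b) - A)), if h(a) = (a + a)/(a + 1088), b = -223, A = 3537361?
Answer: 865/3333742424 ≈ 2.5947e-7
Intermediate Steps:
h(a) = 2*a/(1088 + a) (h(a) = (2*a)/(1088 + a) = 2*a/(1088 + a))
1/(7391399 + (h(b) - A)) = 1/(7391399 + (2*(-223)/(1088 - 223) - 1*3537361)) = 1/(7391399 + (2*(-223)/865 - 3537361)) = 1/(7391399 + (2*(-223)*(1/865) - 3537361)) = 1/(7391399 + (-446/865 - 3537361)) = 1/(7391399 - 3059817711/865) = 1/(3333742424/865) = 865/3333742424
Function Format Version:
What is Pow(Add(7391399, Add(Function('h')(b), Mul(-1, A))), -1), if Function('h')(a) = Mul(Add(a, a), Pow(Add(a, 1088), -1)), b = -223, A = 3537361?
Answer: Rational(865, 3333742424) ≈ 2.5947e-7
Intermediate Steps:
Function('h')(a) = Mul(2, a, Pow(Add(1088, a), -1)) (Function('h')(a) = Mul(Mul(2, a), Pow(Add(1088, a), -1)) = Mul(2, a, Pow(Add(1088, a), -1)))
Pow(Add(7391399, Add(Function('h')(b), Mul(-1, A))), -1) = Pow(Add(7391399, Add(Mul(2, -223, Pow(Add(1088, -223), -1)), Mul(-1, 3537361))), -1) = Pow(Add(7391399, Add(Mul(2, -223, Pow(865, -1)), -3537361)), -1) = Pow(Add(7391399, Add(Mul(2, -223, Rational(1, 865)), -3537361)), -1) = Pow(Add(7391399, Add(Rational(-446, 865), -3537361)), -1) = Pow(Add(7391399, Rational(-3059817711, 865)), -1) = Pow(Rational(3333742424, 865), -1) = Rational(865, 3333742424)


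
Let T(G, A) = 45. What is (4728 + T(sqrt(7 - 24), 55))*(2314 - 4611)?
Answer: -10963581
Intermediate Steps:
(4728 + T(sqrt(7 - 24), 55))*(2314 - 4611) = (4728 + 45)*(2314 - 4611) = 4773*(-2297) = -10963581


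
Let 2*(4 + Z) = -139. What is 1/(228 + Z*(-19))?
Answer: 2/3249 ≈ 0.00061557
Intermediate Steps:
Z = -147/2 (Z = -4 + (½)*(-139) = -4 - 139/2 = -147/2 ≈ -73.500)
1/(228 + Z*(-19)) = 1/(228 - 147/2*(-19)) = 1/(228 + 2793/2) = 1/(3249/2) = 2/3249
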